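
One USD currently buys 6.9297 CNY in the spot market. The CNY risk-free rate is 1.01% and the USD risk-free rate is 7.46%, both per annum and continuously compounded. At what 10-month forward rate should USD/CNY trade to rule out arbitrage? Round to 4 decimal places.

6.5671

F = S·e^((r_CNY − r_USD)T) = 6.9297 · e^((0.0101 − 0.0746) × 10/12)
= 6.9297 · e^-0.053750 = 6.9297 × 0.947669
F = 6.5671 CNY per USD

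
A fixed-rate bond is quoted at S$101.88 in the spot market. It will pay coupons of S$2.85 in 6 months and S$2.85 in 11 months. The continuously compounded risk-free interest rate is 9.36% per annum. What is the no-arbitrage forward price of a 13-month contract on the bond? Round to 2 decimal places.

PV(coupons) I = 2.85·e^(−0.0936·6/12) + 2.85·e^(−0.0936·11/12)
I = 2.7197 + 2.6157 = 5.3354
F = (S − I)·e^(rT) = (101.88 − 5.3354) · e^(0.0936·13/12)
= 96.5446 · e^0.101400 = 96.5446 × 1.106719 = S$106.85

S$106.85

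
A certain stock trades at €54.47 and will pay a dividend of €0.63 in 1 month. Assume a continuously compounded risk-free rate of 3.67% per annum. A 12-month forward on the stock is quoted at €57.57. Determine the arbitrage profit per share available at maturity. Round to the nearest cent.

PV(dividends) I = 0.63·e^(−0.0367·1/12) = 0.6281
Fair forward F* = (S − I)·e^(rT) = (54.47 − 0.6281)·e^0.036700 = 53.8419 × 1.037382 = 55.8546
Market €57.57 > fair 55.8546: forward overpriced → cash-and-carry (borrow at r, buy the stock and collect the dividends, short the forward).
Profit at T = |F_mkt − F*| = |57.57 − 55.8546| = €1.72 per share

€1.72 per share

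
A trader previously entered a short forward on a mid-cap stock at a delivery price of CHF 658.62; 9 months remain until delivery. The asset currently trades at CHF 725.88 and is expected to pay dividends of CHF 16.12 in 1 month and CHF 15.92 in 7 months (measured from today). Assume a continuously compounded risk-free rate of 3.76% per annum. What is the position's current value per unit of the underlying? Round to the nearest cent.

PV(remaining dividends) I = 16.12·e^(−0.0376·1/12) + 15.92·e^(−0.0376·7/12) = 31.6442
Current forward F = (S − I)·e^(rT) = (725.88 − 31.6442)·e^(0.0376·9/12) = 694.2358 × 1.028601 = 714.0916
Value (long) = (F − K)·e^(−rT) = (714.0916 − 658.62) × 0.972194 = 53.9292
Short position value = −(long value) = -CHF 53.93

-CHF 53.93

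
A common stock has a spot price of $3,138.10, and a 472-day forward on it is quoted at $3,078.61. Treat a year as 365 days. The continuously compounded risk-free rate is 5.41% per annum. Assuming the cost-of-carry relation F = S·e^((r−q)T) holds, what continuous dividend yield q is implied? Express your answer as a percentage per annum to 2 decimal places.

6.89%

From F = S·e^((r−q)T): (r − q) = ln(F/S)/T
ln(3078.61/3138.10) = ln(0.981043) = -0.019139
(r − q) = -0.019139 / (472/365) = -0.014800
q = r − ln(F/S)/T = 0.0541 + 0.014800 = 0.068900
q = 6.89%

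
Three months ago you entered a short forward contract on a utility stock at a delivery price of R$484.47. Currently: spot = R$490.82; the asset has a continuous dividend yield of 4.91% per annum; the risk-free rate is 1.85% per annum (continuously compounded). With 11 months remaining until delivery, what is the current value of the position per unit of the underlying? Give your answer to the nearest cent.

Current fair forward for the remaining 11 months: F = S·e^((r − q)·T), (r − q) = 0.0185 − 0.0491 = -0.0306
F = 490.82 · e^(-0.0306 × 11/12) = 490.82 × 0.972340 = 477.2439
Value of long forward = (F − K)·e^(−rT) = (477.2439 − 484.47) · e^(−0.0185·11/12)
= -7.2261 × 0.983185 = -7.10
Short position value = −(long value) = R$7.10

R$7.10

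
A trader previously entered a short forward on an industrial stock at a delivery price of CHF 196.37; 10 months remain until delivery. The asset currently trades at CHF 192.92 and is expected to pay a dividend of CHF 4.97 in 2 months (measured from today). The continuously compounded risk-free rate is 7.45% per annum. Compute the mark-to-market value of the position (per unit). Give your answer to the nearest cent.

-CHF 3.46

PV(remaining dividends) I = 4.97·e^(−0.0745·2/12) = 4.9087
Current forward F = (S − I)·e^(rT) = (192.92 − 4.9087)·e^(0.0745·10/12) = 188.0113 × 1.064051 = 200.0536
Value (long) = (F − K)·e^(−rT) = (200.0536 − 196.37) × 0.939805 = 3.4619
Short position value = −(long value) = -CHF 3.46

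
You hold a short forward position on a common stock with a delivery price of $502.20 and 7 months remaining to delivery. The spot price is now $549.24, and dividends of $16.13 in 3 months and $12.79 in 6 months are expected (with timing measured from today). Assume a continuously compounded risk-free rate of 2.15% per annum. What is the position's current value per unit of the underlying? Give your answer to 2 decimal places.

-$24.60

PV(remaining dividends) I = 16.13·e^(−0.0215·3/12) + 12.79·e^(−0.0215·6/12) = 28.6968
Current forward F = (S − I)·e^(rT) = (549.24 − 28.6968)·e^(0.0215·7/12) = 520.5432 × 1.012621 = 527.1130
Value (long) = (F − K)·e^(−rT) = (527.1130 − 502.20) × 0.987537 = 24.6025
Short position value = −(long value) = -$24.60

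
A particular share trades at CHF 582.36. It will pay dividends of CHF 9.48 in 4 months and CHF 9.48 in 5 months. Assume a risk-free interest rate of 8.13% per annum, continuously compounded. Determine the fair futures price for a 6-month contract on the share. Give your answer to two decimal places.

PV(dividends) I = 9.48·e^(−0.0813·4/12) + 9.48·e^(−0.0813·5/12)
I = 9.2265 + 9.1642 = 18.3907
F = (S − I)·e^(rT) = (582.36 − 18.3907) · e^(0.0813·6/12)
= 563.9693 · e^0.040650 = 563.9693 × 1.041488 = CHF 587.37

CHF 587.37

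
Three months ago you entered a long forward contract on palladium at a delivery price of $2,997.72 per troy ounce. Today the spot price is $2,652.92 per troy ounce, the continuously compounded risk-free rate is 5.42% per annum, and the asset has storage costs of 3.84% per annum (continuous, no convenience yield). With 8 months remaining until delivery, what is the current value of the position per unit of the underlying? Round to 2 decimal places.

Current fair forward for the remaining 8 months: F = S·e^((r + u)·T), (r + u) = 0.0542 + 0.0384 = 0.0926
F = 2652.92 · e^(0.0926 × 8/12) = 2652.92 × 1.06367866 = 2821.8544
Value of long forward = (F − K)·e^(−rT) = (2821.8544 − 2997.72) · e^(−0.0542·8/12)
= -175.8656 × 0.96451168 = -169.62

-$169.62 per troy ounce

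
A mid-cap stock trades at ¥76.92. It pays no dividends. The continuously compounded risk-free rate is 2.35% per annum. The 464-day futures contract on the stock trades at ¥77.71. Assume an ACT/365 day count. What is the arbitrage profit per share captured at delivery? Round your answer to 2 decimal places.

¥1.54 per share

Fair futures: F* = S·e^(carry·T), with carry = r = 0.0235
F* = 76.92 · e^(0.0235 × 464/365) = 76.92 · e^0.029874 = 76.92 × 1.030325 = ¥79.2526
Market ¥77.71 < fair ¥79.2526: forward underpriced → reverse cash-and-carry (short spot, go long the forward).
At maturity, profit = |F_mkt − F*| = |77.71 − 79.2526| = ¥1.54 per share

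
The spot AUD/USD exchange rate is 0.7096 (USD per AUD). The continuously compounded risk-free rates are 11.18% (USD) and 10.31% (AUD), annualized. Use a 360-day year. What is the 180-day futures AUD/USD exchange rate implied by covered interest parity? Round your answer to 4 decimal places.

F = S·e^((r_USD − r_AUD)T) = 0.7096 · e^((0.1118 − 0.1031) × 180/360)
= 0.7096 · e^0.004350 = 0.7096 × 1.004359
F = 0.7127 USD per AUD

0.7127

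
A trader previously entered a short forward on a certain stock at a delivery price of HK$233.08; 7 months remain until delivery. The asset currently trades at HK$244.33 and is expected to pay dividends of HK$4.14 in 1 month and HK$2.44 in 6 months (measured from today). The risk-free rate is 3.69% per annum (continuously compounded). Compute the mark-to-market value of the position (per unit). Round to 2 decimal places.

PV(remaining dividends) I = 4.14·e^(−0.0369·1/12) + 2.44·e^(−0.0369·6/12) = 6.5227
Current forward F = (S − I)·e^(rT) = (244.33 − 6.5227)·e^(0.0369·7/12) = 237.8073 × 1.021758 = 242.9815
Value (long) = (F − K)·e^(−rT) = (242.9815 − 233.08) × 0.978705 = 9.6906
Short position value = −(long value) = -HK$9.69

-HK$9.69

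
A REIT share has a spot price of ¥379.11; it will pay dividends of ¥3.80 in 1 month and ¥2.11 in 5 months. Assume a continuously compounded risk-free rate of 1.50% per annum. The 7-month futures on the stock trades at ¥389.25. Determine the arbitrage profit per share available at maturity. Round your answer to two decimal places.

PV(dividends) I = 3.80·e^(−0.0150·1/12) + 2.11·e^(−0.0150·5/12) = 5.8921
Fair futures F* = (S − I)·e^(rT) = (379.11 − 5.8921)·e^0.008750 = 373.2179 × 1.008788 = 376.4977
Market ¥389.25 > fair 376.4977: forward overpriced → cash-and-carry (borrow at r, buy the stock and collect the dividends, short the forward).
Profit at T = |F_mkt − F*| = |389.25 − 376.4977| = ¥12.75 per share

¥12.75 per share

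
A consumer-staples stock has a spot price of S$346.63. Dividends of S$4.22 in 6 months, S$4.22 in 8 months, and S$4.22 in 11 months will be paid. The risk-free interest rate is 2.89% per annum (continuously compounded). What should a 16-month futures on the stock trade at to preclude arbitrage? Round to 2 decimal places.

S$347.35

PV(dividends) I = 4.22·e^(−0.0289·6/12) + 4.22·e^(−0.0289·8/12) + 4.22·e^(−0.0289·11/12)
I = 4.1595 + 4.1395 + 4.1097 = 12.4087
F = (S − I)·e^(rT) = (346.63 − 12.4087) · e^(0.0289·16/12)
= 334.2213 · e^0.038533 = 334.2213 × 1.039285 = S$347.35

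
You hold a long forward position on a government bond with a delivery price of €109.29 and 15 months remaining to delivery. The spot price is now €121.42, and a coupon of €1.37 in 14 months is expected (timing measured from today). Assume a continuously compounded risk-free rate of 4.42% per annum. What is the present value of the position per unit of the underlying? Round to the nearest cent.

PV(remaining coupons) I = 1.37·e^(−0.0442·14/12) = 1.3011
Current forward F = (S − I)·e^(rT) = (121.42 − 1.3011)·e^(0.0442·15/12) = 120.1189 × 1.056805 = 126.9423
Value (long) = (F − K)·e^(−rT) = (126.9423 − 109.29) × 0.946249 = 16.7035
Value = €16.70

€16.70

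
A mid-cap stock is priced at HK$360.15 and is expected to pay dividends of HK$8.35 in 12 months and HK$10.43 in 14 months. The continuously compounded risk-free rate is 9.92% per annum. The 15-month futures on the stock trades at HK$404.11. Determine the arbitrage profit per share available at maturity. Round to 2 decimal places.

PV(dividends) I = 8.35·e^(−0.0992·12/12) + 10.43·e^(−0.0992·14/12) = 16.8516
Fair futures F* = (S − I)·e^(rT) = (360.15 − 16.8516)·e^0.124000 = 343.2984 × 1.132016 = 388.6193
Market HK$404.11 > fair 388.6193: forward overpriced → cash-and-carry (borrow at r, buy the stock and collect the dividends, short the forward).
Profit at T = |F_mkt − F*| = |404.11 − 388.6193| = HK$15.49 per share

HK$15.49 per share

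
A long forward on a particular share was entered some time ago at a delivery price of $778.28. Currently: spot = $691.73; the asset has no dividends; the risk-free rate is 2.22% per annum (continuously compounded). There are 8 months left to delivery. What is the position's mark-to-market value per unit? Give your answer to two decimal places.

-$75.12

Current fair forward for the remaining 8 months: F = S·e^(r·T), r = 0.0222
F = 691.73 · e^(0.0222 × 8/12) = 691.73 × 1.014910 = 702.0437
Value of long forward = (F − K)·e^(−rT) = (702.0437 − 778.28) · e^(−0.0222·8/12)
= -76.2363 × 0.985309 = -75.12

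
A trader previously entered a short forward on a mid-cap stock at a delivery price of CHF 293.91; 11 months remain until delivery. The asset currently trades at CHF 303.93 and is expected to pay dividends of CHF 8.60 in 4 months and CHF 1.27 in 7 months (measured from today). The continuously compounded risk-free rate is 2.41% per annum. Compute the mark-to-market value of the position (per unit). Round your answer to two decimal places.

-CHF 6.66

PV(remaining dividends) I = 8.60·e^(−0.0241·4/12) + 1.27·e^(−0.0241·7/12) = 9.7835
Current forward F = (S − I)·e^(rT) = (303.93 − 9.7835)·e^(0.0241·11/12) = 294.1465 × 1.022337 = 300.7169
Value (long) = (F − K)·e^(−rT) = (300.7169 − 293.91) × 0.978151 = 6.6582
Short position value = −(long value) = -CHF 6.66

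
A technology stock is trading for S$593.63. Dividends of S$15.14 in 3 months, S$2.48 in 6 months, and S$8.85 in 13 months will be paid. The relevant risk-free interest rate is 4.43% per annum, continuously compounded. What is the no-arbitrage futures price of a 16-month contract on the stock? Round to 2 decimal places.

S$602.34

PV(dividends) I = 15.14·e^(−0.0443·3/12) + 2.48·e^(−0.0443·6/12) + 8.85·e^(−0.0443·13/12)
I = 14.9732 + 2.4257 + 8.4353 = 25.8342
F = (S − I)·e^(rT) = (593.63 − 25.8342) · e^(0.0443·16/12)
= 567.7958 · e^0.059067 = 567.7958 × 1.060846 = S$602.34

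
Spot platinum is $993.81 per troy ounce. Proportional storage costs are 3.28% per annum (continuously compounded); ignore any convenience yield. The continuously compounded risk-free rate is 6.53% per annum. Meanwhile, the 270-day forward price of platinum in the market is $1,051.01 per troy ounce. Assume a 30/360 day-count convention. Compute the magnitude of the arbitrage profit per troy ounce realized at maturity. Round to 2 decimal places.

Fair forward: F* = S·e^(carry·T), with carry = (r + u) = 0.0653 + 0.0328 = 0.0981
F* = 993.81 · e^(0.0981 × 270/360) = 993.81 · e^0.073575 = 993.81 × 1.076349 = $1069.6864
Market $1051.01 < fair $1069.6864: forward underpriced → reverse cash-and-carry (short spot, go long the forward).
At maturity, profit = |F_mkt − F*| = |1051.01 − 1069.6864| = $18.68 per troy ounce

$18.68 per troy ounce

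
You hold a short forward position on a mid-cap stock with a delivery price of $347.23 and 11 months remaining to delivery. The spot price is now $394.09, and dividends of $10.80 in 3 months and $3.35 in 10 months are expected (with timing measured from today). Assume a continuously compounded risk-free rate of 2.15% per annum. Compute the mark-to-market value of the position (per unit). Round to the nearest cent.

PV(remaining dividends) I = 10.80·e^(−0.0215·3/12) + 3.35·e^(−0.0215·10/12) = 14.0326
Current forward F = (S − I)·e^(rT) = (394.09 − 14.0326)·e^(0.0215·11/12) = 380.0574 × 1.019904 = 387.6221
Value (long) = (F − K)·e^(−rT) = (387.6221 − 347.23) × 0.980485 = 39.6038
Short position value = −(long value) = -$39.60

-$39.60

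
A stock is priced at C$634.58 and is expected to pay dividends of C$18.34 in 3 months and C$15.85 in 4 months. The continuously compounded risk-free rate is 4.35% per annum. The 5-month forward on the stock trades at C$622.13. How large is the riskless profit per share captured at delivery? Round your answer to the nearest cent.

C$10.32 per share

PV(dividends) I = 18.34·e^(−0.0435·3/12) + 15.85·e^(−0.0435·4/12) = 33.7635
Fair forward F* = (S − I)·e^(rT) = (634.58 − 33.7635)·e^0.018125 = 600.8165 × 1.018290 = 611.8054
Market C$622.13 > fair 611.8054: forward overpriced → cash-and-carry (borrow at r, buy the stock and collect the dividends, short the forward).
Profit at T = |F_mkt − F*| = |622.13 − 611.8054| = C$10.32 per share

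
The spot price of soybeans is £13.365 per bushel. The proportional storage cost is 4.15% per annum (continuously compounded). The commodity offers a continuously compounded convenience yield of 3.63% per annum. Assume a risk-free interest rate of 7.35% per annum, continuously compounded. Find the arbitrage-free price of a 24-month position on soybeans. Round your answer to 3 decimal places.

Net carry = r + u − y = 0.0735 + 0.0415 − 0.0363 = 0.0787
F = S·e^((r+u−y)T) = 13.365 · e^(0.0787 × 24/12) = 13.365 · e^0.157400
= 13.365 × 1.170464 = £15.643 per bushel

£15.643 per bushel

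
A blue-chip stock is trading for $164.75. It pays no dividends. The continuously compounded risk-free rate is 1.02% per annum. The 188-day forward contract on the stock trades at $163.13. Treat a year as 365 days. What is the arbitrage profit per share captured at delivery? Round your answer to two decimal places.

Fair forward: F* = S·e^(carry·T), with carry = r = 0.0102
F* = 164.75 · e^(0.0102 × 188/365) = 164.75 · e^0.005254 = 164.75 × 1.005268 = $165.6179
Market $163.13 < fair $165.6179: forward underpriced → reverse cash-and-carry (short spot, go long the forward).
At maturity, profit = |F_mkt − F*| = |163.13 − 165.6179| = $2.49 per share

$2.49 per share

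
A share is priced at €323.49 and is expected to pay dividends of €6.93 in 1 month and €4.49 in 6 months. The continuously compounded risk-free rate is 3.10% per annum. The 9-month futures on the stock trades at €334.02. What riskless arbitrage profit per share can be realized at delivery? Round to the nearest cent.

PV(dividends) I = 6.93·e^(−0.0310·1/12) + 4.49·e^(−0.0310·6/12) = 11.3331
Fair futures F* = (S − I)·e^(rT) = (323.49 − 11.3331)·e^0.023250 = 312.1569 × 1.023522 = 319.4995
Market €334.02 > fair 319.4995: forward overpriced → cash-and-carry (borrow at r, buy the stock and collect the dividends, short the forward).
Profit at T = |F_mkt − F*| = |334.02 − 319.4995| = €14.52 per share

€14.52 per share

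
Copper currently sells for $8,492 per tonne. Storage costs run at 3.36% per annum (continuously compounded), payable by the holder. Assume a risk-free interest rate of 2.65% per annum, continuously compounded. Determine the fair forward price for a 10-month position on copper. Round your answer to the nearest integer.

Net carry = r + u − y = 0.0265 + 0.0336 − 0.0000 = 0.0601
F = S·e^((r+u−y)T) = 8492 · e^(0.0601 × 10/12) = 8492 · e^0.050083
= 8492 × 1.051358 = $8,928 per tonne

$8,928 per tonne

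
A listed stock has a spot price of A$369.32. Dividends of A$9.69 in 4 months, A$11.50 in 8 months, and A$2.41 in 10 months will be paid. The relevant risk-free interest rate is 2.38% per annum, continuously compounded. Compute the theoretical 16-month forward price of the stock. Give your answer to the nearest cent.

PV(dividends) I = 9.69·e^(−0.0238·4/12) + 11.50·e^(−0.0238·8/12) + 2.41·e^(−0.0238·10/12)
I = 9.6134 + 11.3190 + 2.3627 = 23.2951
F = (S − I)·e^(rT) = (369.32 − 23.2951) · e^(0.0238·16/12)
= 346.0249 · e^0.031733 = 346.0249 × 1.032242 = A$357.18

A$357.18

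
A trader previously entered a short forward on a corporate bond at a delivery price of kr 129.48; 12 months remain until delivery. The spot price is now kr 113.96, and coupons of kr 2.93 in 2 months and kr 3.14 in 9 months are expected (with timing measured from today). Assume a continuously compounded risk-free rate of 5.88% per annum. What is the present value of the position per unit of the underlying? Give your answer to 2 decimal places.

kr 14.03

PV(remaining coupons) I = 2.93·e^(−0.0588·2/12) + 3.14·e^(−0.0588·9/12) = 5.9060
Current forward F = (S − I)·e^(rT) = (113.96 − 5.9060)·e^(0.0588·12/12) = 108.0540 × 1.060563 = 114.5981
Value (long) = (F − K)·e^(−rT) = (114.5981 − 129.48) × 0.942895 = -14.0321
Short position value = −(long value) = kr 14.03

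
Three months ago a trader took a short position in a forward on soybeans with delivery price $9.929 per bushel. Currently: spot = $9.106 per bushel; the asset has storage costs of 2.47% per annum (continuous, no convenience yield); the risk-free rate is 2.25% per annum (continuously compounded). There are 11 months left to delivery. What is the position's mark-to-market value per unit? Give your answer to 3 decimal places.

$0.412 per bushel

Current fair forward for the remaining 11 months: F = S·e^((r + u)·T), (r + u) = 0.0225 + 0.0247 = 0.0472
F = 9.106 · e^(0.0472 × 11/12) = 9.106 × 1.044216 = 9.5086
Value of long forward = (F − K)·e^(−rT) = (9.5086 − 9.929) · e^(−0.0225·11/12)
= -0.4204 × 0.979586 = -0.412
Short position value = −(long value) = $0.412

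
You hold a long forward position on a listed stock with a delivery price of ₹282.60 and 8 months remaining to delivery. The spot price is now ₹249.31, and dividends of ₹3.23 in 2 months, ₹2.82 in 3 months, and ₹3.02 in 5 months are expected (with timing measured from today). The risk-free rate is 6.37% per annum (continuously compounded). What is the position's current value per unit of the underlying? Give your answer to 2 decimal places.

-₹30.45

PV(remaining dividends) I = 3.23·e^(−0.0637·2/12) + 2.82·e^(−0.0637·3/12) + 3.02·e^(−0.0637·5/12) = 8.9122
Current forward F = (S − I)·e^(rT) = (249.31 − 8.9122)·e^(0.0637·8/12) = 240.3978 × 1.043381 = 250.8265
Value (long) = (F − K)·e^(−rT) = (250.8265 − 282.60) × 0.958422 = -30.4524
Value = -₹30.45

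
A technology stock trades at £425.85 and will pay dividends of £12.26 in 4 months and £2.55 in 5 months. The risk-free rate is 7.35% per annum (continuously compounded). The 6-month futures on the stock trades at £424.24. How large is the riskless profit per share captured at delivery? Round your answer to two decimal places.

£2.57 per share

PV(dividends) I = 12.26·e^(−0.0735·4/12) + 2.55·e^(−0.0735·5/12) = 14.4364
Fair futures F* = (S − I)·e^(rT) = (425.85 − 14.4364)·e^0.036750 = 411.4136 × 1.037434 = 426.8145
Market £424.24 < fair 426.8145: forward underpriced → reverse cash-and-carry (short the stock, invest proceeds at r, pay the dividends, go long the forward).
Profit at T = |F_mkt − F*| = |424.24 − 426.8145| = £2.57 per share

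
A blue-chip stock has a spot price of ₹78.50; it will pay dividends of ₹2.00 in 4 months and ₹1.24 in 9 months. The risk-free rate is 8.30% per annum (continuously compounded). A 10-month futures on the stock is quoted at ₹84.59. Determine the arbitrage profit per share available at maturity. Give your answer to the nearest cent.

PV(dividends) I = 2.00·e^(−0.0830·4/12) + 1.24·e^(−0.0830·9/12) = 3.1106
Fair futures F* = (S − I)·e^(rT) = (78.50 − 3.1106)·e^0.069167 = 75.3894 × 1.071615 = 80.7884
Market ₹84.59 > fair 80.7884: forward overpriced → cash-and-carry (borrow at r, buy the stock and collect the dividends, short the forward).
Profit at T = |F_mkt − F*| = |84.59 − 80.7884| = ₹3.80 per share

₹3.80 per share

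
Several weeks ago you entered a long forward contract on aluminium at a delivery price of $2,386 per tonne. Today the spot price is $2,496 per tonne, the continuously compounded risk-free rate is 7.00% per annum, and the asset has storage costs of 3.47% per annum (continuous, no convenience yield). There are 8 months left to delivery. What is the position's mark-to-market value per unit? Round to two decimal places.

$277.20 per tonne

Current fair forward for the remaining 8 months: F = S·e^((r + u)·T), (r + u) = 0.0700 + 0.0347 = 0.1047
F = 2496 · e^(0.1047 × 8/12) = 2496 × 1.07229370 = 2676.4451
Value of long forward = (F − K)·e^(−rT) = (2676.4451 − 2386) · e^(−0.0700·8/12)
= 290.4451 × 0.95440548 = 277.20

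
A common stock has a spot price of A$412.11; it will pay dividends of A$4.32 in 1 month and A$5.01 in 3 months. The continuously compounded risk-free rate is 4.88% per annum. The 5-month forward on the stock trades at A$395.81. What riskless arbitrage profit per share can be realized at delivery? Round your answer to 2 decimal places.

A$15.32 per share

PV(dividends) I = 4.32·e^(−0.0488·1/12) + 5.01·e^(−0.0488·3/12) = 9.2517
Fair forward F* = (S − I)·e^(rT) = (412.11 − 9.2517)·e^0.020333 = 402.8583 × 1.020541 = 411.1334
Market A$395.81 < fair 411.1334: forward underpriced → reverse cash-and-carry (short the stock, invest proceeds at r, pay the dividends, go long the forward).
Profit at T = |F_mkt − F*| = |395.81 − 411.1334| = A$15.32 per share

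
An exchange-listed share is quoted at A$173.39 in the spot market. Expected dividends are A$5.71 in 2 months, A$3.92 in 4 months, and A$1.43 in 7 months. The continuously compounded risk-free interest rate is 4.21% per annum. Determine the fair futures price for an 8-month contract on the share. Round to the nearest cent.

PV(dividends) I = 5.71·e^(−0.0421·2/12) + 3.92·e^(−0.0421·4/12) + 1.43·e^(−0.0421·7/12)
I = 5.6701 + 3.8654 + 1.3953 = 10.9308
F = (S − I)·e^(rT) = (173.39 − 10.9308) · e^(0.0421·8/12)
= 162.4592 · e^0.028067 = 162.4592 × 1.028465 = A$167.08

A$167.08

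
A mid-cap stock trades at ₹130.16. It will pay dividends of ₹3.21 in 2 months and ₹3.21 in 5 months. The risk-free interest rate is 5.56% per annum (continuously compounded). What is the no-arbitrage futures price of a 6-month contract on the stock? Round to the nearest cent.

PV(dividends) I = 3.21·e^(−0.0556·2/12) + 3.21·e^(−0.0556·5/12)
I = 3.1804 + 3.1365 = 6.3169
F = (S − I)·e^(rT) = (130.16 − 6.3169) · e^(0.0556·6/12)
= 123.8431 · e^0.027800 = 123.8431 × 1.028190 = ₹127.33

₹127.33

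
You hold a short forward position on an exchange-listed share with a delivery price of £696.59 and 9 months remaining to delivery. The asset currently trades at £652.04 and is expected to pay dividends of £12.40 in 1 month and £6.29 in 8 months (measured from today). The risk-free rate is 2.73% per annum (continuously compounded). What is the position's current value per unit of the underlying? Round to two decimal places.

PV(remaining dividends) I = 12.40·e^(−0.0273·1/12) + 6.29·e^(−0.0273·8/12) = 18.5484
Current forward F = (S − I)·e^(rT) = (652.04 − 18.5484)·e^(0.0273·9/12) = 633.4916 × 1.020686 = 646.5960
Value (long) = (F − K)·e^(−rT) = (646.5960 − 696.59) × 0.979733 = -48.9808
Short position value = −(long value) = £48.98

£48.98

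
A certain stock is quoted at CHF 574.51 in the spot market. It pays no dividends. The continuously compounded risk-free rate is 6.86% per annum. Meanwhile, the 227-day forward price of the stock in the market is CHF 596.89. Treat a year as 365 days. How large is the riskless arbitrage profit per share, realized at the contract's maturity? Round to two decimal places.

Fair forward: F* = S·e^(carry·T), with carry = r = 0.0686
F* = 574.51 · e^(0.0686 × 227/365) = 574.51 · e^0.042664 = 574.51 × 1.043587 = CHF 599.5512
Market CHF 596.89 < fair CHF 599.5512: forward underpriced → reverse cash-and-carry (short spot, go long the forward).
At maturity, profit = |F_mkt − F*| = |596.89 − 599.5512| = CHF 2.66 per share

CHF 2.66 per share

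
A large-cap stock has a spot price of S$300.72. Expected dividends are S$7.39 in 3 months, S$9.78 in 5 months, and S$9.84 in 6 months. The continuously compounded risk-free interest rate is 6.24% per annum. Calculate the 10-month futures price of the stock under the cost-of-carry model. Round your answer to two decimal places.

PV(dividends) I = 7.39·e^(−0.0624·3/12) + 9.78·e^(−0.0624·5/12) + 9.84·e^(−0.0624·6/12)
I = 7.2756 + 9.5290 + 9.5377 = 26.3423
F = (S − I)·e^(rT) = (300.72 − 26.3423) · e^(0.0624·10/12)
= 274.3777 · e^0.052000 = 274.3777 × 1.053376 = S$289.02

S$289.02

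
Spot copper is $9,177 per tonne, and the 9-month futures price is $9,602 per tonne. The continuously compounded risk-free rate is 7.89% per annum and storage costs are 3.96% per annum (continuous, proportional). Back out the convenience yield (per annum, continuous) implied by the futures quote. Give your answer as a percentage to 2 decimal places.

F = S·e^((r+u−y)T) ⇒ (r+u−y) = ln(F/S)/T
ln(9602/9177) = 0.045271; /T ⇒ 0.060361
y = r + u − ln(F/S)/T = 0.0789 + 0.0396 − 0.060361 = 0.058139
y = 5.81%

5.81%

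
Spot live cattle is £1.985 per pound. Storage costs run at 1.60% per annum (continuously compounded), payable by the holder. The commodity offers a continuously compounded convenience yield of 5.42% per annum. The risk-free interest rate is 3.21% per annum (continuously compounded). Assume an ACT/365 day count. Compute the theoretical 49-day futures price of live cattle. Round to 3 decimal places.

Net carry = r + u − y = 0.0321 + 0.0160 − 0.0542 = -0.0061
F = S·e^((r+u−y)T) = 1.985 · e^(-0.0061 × 49/365) = 1.985 · e^-0.000819
= 1.985 × 0.999181 = £1.983 per pound

£1.983 per pound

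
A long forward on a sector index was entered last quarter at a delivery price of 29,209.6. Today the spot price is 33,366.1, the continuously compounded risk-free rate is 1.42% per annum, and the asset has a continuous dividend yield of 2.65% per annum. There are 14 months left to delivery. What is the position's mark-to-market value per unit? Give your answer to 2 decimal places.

3620.63

Current fair forward for the remaining 14 months: F = S·e^((r − q)·T), (r − q) = 0.0142 − 0.0265 = -0.0123
F = 33366.1 · e^(-0.0123 × 14/12) = 33366.1 × 0.98575247 = 32890.7155
Value of long forward = (F − K)·e^(−rT) = (32890.7155 − 29209.6) · e^(−0.0142·14/12)
= 3681.1155 × 0.98356981 = 3620.63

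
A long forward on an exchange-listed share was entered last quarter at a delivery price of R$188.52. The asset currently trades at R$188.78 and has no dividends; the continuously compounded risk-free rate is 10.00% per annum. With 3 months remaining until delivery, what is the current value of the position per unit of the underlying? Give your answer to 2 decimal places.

Current fair forward for the remaining 3 months: F = S·e^(r·T), r = 0.1000
F = 188.78 · e^(0.1000 × 3/12) = 188.78 × 1.025315 = 193.5590
Value of long forward = (F − K)·e^(−rT) = (193.5590 − 188.52) · e^(−0.1000·3/12)
= 5.0390 × 0.975310 = 4.91

R$4.91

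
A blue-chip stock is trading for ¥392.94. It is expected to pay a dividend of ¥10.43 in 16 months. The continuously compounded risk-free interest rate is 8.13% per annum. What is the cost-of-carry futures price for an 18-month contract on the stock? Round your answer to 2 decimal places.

¥433.33

PV(dividends) I = 10.43·e^(−0.0813·16/12)
I = 9.3585
F = (S − I)·e^(rT) = (392.94 − 9.3585) · e^(0.0813·18/12)
= 383.5815 · e^0.121950 = 383.5815 × 1.129698 = ¥433.33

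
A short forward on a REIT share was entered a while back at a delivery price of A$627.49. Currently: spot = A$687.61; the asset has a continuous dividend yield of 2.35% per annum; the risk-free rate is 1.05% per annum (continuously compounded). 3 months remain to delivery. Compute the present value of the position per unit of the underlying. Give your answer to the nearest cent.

-A$57.74

Current fair forward for the remaining 3 months: F = S·e^((r − q)·T), (r − q) = 0.0105 − 0.0235 = -0.0130
F = 687.61 · e^(-0.0130 × 3/12) = 687.61 × 0.996755 = 685.3787
Value of long forward = (F − K)·e^(−rT) = (685.3787 − 627.49) · e^(−0.0105·3/12)
= 57.8887 × 0.997378 = 57.74
Short position value = −(long value) = -A$57.74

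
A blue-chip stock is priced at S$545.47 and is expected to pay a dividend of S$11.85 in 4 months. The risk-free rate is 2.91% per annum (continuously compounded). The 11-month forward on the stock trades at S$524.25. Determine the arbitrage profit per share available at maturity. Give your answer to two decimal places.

S$23.91 per share

PV(dividends) I = 11.85·e^(−0.0291·4/12) = 11.7356
Fair forward F* = (S − I)·e^(rT) = (545.47 − 11.7356)·e^0.026675 = 533.7344 × 1.027034 = 548.1634
Market S$524.25 < fair 548.1634: forward underpriced → reverse cash-and-carry (short the stock, invest proceeds at r, pay the dividends, go long the forward).
Profit at T = |F_mkt − F*| = |524.25 − 548.1634| = S$23.91 per share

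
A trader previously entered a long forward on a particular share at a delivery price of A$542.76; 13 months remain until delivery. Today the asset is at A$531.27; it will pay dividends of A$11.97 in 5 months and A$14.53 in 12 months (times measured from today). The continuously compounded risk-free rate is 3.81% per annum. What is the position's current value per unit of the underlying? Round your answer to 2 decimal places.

PV(remaining dividends) I = 11.97·e^(−0.0381·5/12) + 14.53·e^(−0.0381·12/12) = 25.7683
Current forward F = (S − I)·e^(rT) = (531.27 − 25.7683)·e^(0.0381·13/12) = 505.5017 × 1.042139 = 526.8030
Value (long) = (F − K)·e^(−rT) = (526.8030 − 542.76) × 0.959565 = -15.3118
Value = -A$15.31

-A$15.31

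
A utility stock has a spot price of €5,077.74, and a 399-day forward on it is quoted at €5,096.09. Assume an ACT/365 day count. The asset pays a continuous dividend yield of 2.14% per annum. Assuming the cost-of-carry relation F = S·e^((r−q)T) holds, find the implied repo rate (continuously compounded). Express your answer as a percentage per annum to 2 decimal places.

From F = S·e^((r−q)T): (r − q) = ln(F/S)/T
ln(5096.09/5077.74) = ln(1.003614) = 0.003607
(r − q) = 0.003607 / (399/365) = 0.003300
r = ln(F/S)/T + q = 0.003300 + 0.0214 = 0.024700
r = 2.47%

2.47%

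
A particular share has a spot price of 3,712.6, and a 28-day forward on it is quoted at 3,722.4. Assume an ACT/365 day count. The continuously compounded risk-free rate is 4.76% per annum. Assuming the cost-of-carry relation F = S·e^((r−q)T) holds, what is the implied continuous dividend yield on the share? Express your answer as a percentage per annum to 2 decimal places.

1.32%

From F = S·e^((r−q)T): (r − q) = ln(F/S)/T
ln(3722.4/3712.6) = ln(1.002640) = 0.002637
(r − q) = 0.002637 / (28/365) = 0.034375
q = r − ln(F/S)/T = 0.0476 − 0.034375 = 0.013225
q = 1.32%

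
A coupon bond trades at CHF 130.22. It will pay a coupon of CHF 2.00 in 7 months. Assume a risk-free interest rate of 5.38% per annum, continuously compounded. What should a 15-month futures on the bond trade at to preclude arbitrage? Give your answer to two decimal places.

PV(coupons) I = 2.00·e^(−0.0538·7/12)
I = 1.9382
F = (S − I)·e^(rT) = (130.22 − 1.9382) · e^(0.0538·15/12)
= 128.2818 · e^0.067250 = 128.2818 × 1.069563 = CHF 137.21

CHF 137.21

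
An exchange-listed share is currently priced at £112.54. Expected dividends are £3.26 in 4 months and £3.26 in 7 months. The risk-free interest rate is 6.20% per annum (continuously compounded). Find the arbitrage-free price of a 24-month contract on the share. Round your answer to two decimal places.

PV(dividends) I = 3.26·e^(−0.0620·4/12) + 3.26·e^(−0.0620·7/12)
I = 3.1933 + 3.1442 = 6.3375
F = (S − I)·e^(rT) = (112.54 − 6.3375) · e^(0.0620·24/12)
= 106.2025 · e^0.124000 = 106.2025 × 1.132016 = £120.22

£120.22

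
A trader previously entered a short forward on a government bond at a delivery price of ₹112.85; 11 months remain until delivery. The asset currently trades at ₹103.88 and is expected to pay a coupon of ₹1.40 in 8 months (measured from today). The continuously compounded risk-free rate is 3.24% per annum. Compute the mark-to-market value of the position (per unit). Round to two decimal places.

₹7.04

PV(remaining coupons) I = 1.40·e^(−0.0324·8/12) = 1.3701
Current forward F = (S − I)·e^(rT) = (103.88 − 1.3701)·e^(0.0324·11/12) = 102.5099 × 1.030145 = 105.6001
Value (long) = (F − K)·e^(−rT) = (105.6001 − 112.85) × 0.970737 = -7.0377
Short position value = −(long value) = ₹7.04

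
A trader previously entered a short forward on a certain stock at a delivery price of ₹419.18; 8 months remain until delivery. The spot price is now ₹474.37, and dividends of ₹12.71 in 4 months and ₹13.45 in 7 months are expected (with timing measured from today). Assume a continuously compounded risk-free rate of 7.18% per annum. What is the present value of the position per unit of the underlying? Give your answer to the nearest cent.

-₹49.47

PV(remaining dividends) I = 12.71·e^(−0.0718·4/12) + 13.45·e^(−0.0718·7/12) = 25.3077
Current forward F = (S − I)·e^(rT) = (474.37 − 25.3077)·e^(0.0718·8/12) = 449.0623 × 1.049031 = 471.0803
Value (long) = (F − K)·e^(−rT) = (471.0803 − 419.18) × 0.953261 = 49.4745
Short position value = −(long value) = -₹49.47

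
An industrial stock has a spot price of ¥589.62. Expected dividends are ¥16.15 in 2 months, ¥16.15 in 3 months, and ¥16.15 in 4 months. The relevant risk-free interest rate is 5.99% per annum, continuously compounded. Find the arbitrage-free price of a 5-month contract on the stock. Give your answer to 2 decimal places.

¥555.58

PV(dividends) I = 16.15·e^(−0.0599·2/12) + 16.15·e^(−0.0599·3/12) + 16.15·e^(−0.0599·4/12)
I = 15.9896 + 15.9100 + 15.8307 = 47.7303
F = (S − I)·e^(rT) = (589.62 − 47.7303) · e^(0.0599·5/12)
= 541.8897 · e^0.024958 = 541.8897 × 1.025272 = ¥555.58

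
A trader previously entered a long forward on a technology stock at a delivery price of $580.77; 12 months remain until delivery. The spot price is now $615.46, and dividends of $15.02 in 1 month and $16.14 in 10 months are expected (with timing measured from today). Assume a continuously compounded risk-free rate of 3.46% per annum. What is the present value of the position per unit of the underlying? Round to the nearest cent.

PV(remaining dividends) I = 15.02·e^(−0.0346·1/12) + 16.14·e^(−0.0346·10/12) = 30.6580
Current forward F = (S − I)·e^(rT) = (615.46 − 30.6580)·e^(0.0346·12/12) = 584.8020 × 1.035206 = 605.3905
Value (long) = (F − K)·e^(−rT) = (605.3905 − 580.77) × 0.965992 = 23.7832
Value = $23.78

$23.78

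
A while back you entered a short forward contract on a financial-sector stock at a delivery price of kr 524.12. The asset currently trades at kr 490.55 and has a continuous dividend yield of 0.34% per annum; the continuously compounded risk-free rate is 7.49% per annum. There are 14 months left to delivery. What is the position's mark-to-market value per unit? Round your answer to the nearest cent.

Current fair forward for the remaining 14 months: F = S·e^((r − q)·T), (r − q) = 0.0749 − 0.0034 = 0.0715
F = 490.55 · e^(0.0715 × 14/12) = 490.55 × 1.086995 = 533.2254
Value of long forward = (F − K)·e^(−rT) = (533.2254 − 524.12) · e^(−0.0749·14/12)
= 9.1054 × 0.916326 = 8.34
Short position value = −(long value) = -kr 8.34

-kr 8.34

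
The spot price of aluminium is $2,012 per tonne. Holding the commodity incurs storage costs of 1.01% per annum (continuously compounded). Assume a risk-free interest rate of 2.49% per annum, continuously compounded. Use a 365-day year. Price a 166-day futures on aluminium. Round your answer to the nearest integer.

$2,044 per tonne

Net carry = r + u − y = 0.0249 + 0.0101 − 0.0000 = 0.0350
F = S·e^((r+u−y)T) = 2012 · e^(0.0350 × 166/365) = 2012 · e^0.015918
= 2012 × 1.016045 = $2,044 per tonne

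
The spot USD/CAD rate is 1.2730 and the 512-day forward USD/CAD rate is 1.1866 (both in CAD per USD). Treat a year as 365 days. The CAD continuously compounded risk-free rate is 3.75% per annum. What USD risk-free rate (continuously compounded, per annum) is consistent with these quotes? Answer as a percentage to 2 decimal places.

F = S·e^((r_CAD − r_USD)T) ⇒ r_USD = r_CAD − ln(F/S)/T
ln(1.1866/1.2730) = -0.070284; /(512/365) = -0.050105
r_USD = 0.0375 + 0.050105 = 0.087605
r_USD = 8.76%

8.76%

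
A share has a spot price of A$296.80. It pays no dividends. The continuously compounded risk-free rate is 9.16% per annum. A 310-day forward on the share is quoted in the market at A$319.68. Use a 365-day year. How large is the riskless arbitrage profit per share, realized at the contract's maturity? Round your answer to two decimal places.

A$1.13 per share

Fair forward: F* = S·e^(carry·T), with carry = r = 0.0916
F* = 296.80 · e^(0.0916 × 310/365) = 296.80 · e^0.077797 = 296.80 × 1.080903 = A$320.8120
Market A$319.68 < fair A$320.8120: forward underpriced → reverse cash-and-carry (short spot, go long the forward).
At maturity, profit = |F_mkt − F*| = |319.68 − 320.8120| = A$1.13 per share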